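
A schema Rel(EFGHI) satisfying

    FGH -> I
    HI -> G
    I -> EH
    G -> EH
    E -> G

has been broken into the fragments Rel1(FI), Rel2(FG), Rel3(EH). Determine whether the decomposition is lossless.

No

Chase test. Columns are EFGHI; row i has aⱼ where attribute j ∈ Reli, else bᵢⱼ.
Initial tableau (one row per fragment):
  row 1: b11 a2 b13 b14 a5
  row 2: b21 a2 a3 b24 b25
  row 3: a1 b32 b33 a4 b35
No row becomes fully distinguished — the join is lossy.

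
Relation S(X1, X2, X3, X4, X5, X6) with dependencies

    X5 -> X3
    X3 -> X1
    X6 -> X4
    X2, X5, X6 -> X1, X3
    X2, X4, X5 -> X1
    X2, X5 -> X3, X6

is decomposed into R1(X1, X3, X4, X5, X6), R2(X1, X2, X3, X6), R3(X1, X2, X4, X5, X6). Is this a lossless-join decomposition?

Chase test. Columns are X1, X2, X3, X4, X5, X6; row i has aⱼ where attribute j ∈ Ri, else bᵢⱼ.
Initial tableau (one row per fragment):
  row 1: a1 b12 a3 a4 a5 a6
  row 2: a1 a2 a3 b24 b25 a6
  row 3: a1 a2 b33 a4 a5 a6
Rows 1 and 3 agree on X5; apply X5→X3 and equate their X3 entries.
Rows 1 and 2 agree on X6; apply X6→X4 and equate their X4 entries.
Row 3 is now all distinguished symbols — the join is lossless.

Yes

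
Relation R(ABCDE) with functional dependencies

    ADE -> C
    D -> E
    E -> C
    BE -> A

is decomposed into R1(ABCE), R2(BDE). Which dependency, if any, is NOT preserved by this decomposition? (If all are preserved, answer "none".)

ADE → C: restricted closure across fragments reaches C.
D → E lies within R2.
E → C lies within R1.
BE → A lies within R1.
Every dependency is enforceable on the fragments, so the decomposition is dependency-preserving.

none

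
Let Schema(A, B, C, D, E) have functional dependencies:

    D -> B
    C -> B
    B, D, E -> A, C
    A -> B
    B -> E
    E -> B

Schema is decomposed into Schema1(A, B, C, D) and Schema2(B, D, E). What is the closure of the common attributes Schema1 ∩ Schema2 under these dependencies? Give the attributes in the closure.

A, B, C, D, E

Schema1 ∩ Schema2 = {B, D}.
B → E applies, adding E
B, D, E → A, C applies, adding A, C
Closure: {A, B, C, D, E}.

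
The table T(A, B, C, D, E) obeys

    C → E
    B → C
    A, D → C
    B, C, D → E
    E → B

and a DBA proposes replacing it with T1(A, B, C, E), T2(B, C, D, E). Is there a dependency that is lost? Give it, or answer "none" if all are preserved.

A, D → C

Check A, D → C: no single fragment contains all of {A, C, D}, and the restricted closure of {A, D} across the fragments never reaches {C}.
C → E is preserved.
B → C is preserved.
B, C, D → E is preserved.
E → B is preserved.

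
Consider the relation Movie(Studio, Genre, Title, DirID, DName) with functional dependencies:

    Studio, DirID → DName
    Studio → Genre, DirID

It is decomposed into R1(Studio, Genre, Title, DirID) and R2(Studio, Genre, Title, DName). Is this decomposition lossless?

Common attributes: R1 ∩ R2 = {Studio, Genre, Title}.
Closure of {Studio, Genre, Title}: Studio → Genre, DirID applies, adding DirID; Studio, DirID → DName applies, adding DName. So (Studio, Genre, Title)⁺ = {Studio, Genre, Title, DirID, DName}.
This closure contains every attribute of R1, so R1 ∩ R2 → R1. The join is lossless.

Yes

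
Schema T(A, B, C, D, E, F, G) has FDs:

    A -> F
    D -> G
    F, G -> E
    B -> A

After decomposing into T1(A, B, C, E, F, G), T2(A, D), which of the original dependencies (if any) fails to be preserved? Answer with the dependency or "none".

D -> G

Check D → G: no single fragment contains all of {D, G}, and the restricted closure of {D} across the fragments never reaches {G}.
A → F is preserved.
F, G → E is preserved.
B → A is preserved.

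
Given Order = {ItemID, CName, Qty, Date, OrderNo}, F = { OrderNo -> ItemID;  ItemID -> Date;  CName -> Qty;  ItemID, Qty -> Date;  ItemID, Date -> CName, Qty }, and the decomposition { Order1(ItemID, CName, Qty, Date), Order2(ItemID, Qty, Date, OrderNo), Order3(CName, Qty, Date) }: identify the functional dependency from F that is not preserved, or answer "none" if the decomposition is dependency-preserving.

none

OrderNo → ItemID lies within Order2.
ItemID → Date lies within Order1.
CName → Qty lies within Order1.
ItemID, Qty → Date lies within Order1.
ItemID, Date → CName, Qty lies within Order1.
Every dependency is enforceable on the fragments, so the decomposition is dependency-preserving.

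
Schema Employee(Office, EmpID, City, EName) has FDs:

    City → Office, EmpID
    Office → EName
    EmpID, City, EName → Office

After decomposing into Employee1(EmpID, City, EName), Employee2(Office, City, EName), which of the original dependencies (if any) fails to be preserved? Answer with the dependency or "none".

none

City → Office, EmpID: restricted closure across fragments reaches Office, EmpID.
Office → EName lies within Employee2.
EmpID, City, EName → Office: restricted closure across fragments reaches Office.
Every dependency is enforceable on the fragments, so the decomposition is dependency-preserving.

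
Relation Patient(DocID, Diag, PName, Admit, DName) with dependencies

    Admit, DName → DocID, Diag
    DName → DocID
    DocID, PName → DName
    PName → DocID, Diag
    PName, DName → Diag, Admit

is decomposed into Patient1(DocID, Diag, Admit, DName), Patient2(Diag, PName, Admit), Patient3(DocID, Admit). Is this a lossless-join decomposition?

Chase test. Columns are DocID, Diag, PName, Admit, DName; row i has aⱼ where attribute j ∈ Patienti, else bᵢⱼ.
Initial tableau (one row per fragment):
  row 1: a1 a2 b13 a4 a5
  row 2: b21 a2 a3 a4 b25
  row 3: a1 b32 b33 a4 b35
No row becomes fully distinguished — the join is lossy.

No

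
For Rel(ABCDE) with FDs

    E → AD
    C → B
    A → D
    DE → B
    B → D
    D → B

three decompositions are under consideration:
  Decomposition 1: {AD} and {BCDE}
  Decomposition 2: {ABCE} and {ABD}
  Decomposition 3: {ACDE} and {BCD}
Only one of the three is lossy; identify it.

Decomposition 1

Decomposition 1: common = {D}, closure = {BD} → lossy.
Decomposition 2: common = {AB}, closure = {ABD} → lossless.
Decomposition 3: common = {CD}, closure = {BCD} → lossless.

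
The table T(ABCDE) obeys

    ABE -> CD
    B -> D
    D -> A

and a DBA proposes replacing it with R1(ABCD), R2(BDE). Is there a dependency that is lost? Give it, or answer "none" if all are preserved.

Check ABE → CD: no single fragment contains all of {ABCDE}, and the restricted closure of {ABE} across the fragments never reaches {CD}.
B → D is preserved.
D → A is preserved.

ABE -> CD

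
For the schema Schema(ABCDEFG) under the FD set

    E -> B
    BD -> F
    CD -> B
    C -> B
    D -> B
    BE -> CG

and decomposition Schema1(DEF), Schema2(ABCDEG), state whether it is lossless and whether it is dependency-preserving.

lossless and dependency-preserving

Lossless test: (DE)⁺ = {BCDEFG}, which contains all of one fragment — lossless.
Dependency preservation: BD → F is not contained in any single fragment, but the restricted closure of its left-hand side across the fragments still reaches the right-hand side; the remaining FDs each lie inside some fragment. All dependencies are preserved.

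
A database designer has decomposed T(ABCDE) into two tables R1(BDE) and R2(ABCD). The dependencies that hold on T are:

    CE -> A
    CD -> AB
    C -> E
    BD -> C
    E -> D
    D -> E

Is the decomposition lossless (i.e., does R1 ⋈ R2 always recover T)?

Common attributes: R1 ∩ R2 = {BD}.
Closure of {BD}: BD → C applies, adding C; D → E applies, adding E; CE → A applies, adding A. So (BD)⁺ = {ABCDE}.
This closure contains every attribute of R1, so R1 ∩ R2 → R1. The join is lossless.

Yes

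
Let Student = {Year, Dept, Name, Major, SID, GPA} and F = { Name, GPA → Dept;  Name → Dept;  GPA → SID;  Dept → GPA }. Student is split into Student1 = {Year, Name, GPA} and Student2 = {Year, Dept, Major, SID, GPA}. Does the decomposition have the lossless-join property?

Common attributes: Student1 ∩ Student2 = {Year, GPA}.
Closure of {Year, GPA}: GPA → SID applies, adding SID. So (Year, GPA)⁺ = {Year, SID, GPA}.
The closure contains neither all of Student1 = {Year, Name, GPA} nor all of Student2 = {Year, Dept, Major, SID, GPA}, so the common attributes are not a superkey of either fragment. The join is lossy.

No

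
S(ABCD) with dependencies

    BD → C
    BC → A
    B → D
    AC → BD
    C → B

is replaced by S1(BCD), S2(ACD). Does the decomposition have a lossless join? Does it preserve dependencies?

lossless and dependency-preserving

Lossless test: (CD)⁺ = {ABCD}, which contains all of one fragment — lossless.
Dependency preservation: BC → A; AC → BD are not contained in any single fragment, but the restricted closure of each left-hand side across the fragments still reaches the right-hand side; the remaining FDs each lie inside some fragment. All dependencies are preserved.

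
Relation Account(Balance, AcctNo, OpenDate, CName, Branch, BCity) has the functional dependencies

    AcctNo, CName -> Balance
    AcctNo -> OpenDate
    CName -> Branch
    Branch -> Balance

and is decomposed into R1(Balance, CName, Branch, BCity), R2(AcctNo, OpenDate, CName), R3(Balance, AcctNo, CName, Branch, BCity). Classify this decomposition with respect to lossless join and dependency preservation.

lossless and dependency-preserving

Lossless test (chase): Rows 2 and 3 agree on AcctNo, CName; apply AcctNo, CName→Balance and equate their Balance entries. Rows 2 and 3 agree on AcctNo; apply AcctNo→OpenDate and equate their OpenDate entries. Rows 1 and 2 agree on CName; apply CName→Branch and equate their Branch entries. Row 3 is now all distinguished symbols — the join is lossless.
Dependency preservation: every FD's attributes lie within a single fragment, so each can be enforced locally — preserved.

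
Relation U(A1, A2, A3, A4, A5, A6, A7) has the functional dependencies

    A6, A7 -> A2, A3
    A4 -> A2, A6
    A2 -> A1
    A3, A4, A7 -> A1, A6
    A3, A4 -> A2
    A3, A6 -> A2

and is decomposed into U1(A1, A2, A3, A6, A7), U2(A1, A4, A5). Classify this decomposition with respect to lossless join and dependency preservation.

lossy and not dependency-preserving

Lossless test: (A1)⁺ = {A1}, which is a superkey of neither fragment — lossy.
Dependency preservation: the restricted closure of {A4} across the fragments never reaches {A2, A6}, so A4 → A2, A6 cannot be enforced without a join — not preserved.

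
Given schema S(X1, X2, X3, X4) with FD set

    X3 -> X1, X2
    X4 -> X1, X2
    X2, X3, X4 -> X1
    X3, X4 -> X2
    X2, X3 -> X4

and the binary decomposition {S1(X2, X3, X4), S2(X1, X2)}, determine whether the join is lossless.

Common attributes: S1 ∩ S2 = {X2}.
No dependency enlarges {X2}, so (X2)⁺ = {X2}.
The closure contains neither all of S1 = {X2, X3, X4} nor all of S2 = {X1, X2}, so the common attributes are not a superkey of either fragment. The join is lossy.

No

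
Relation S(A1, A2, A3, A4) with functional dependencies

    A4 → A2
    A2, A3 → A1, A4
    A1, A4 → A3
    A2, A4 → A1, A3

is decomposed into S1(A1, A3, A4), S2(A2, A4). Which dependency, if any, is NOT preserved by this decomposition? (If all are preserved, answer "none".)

Check A2, A3 → A1, A4: no single fragment contains all of {A1, A2, A3, A4}, and the restricted closure of {A2, A3} across the fragments never reaches {A1, A4}.
A4 → A2 is preserved.
A1, A4 → A3 is preserved.
A2, A4 → A1, A3 is preserved.

A2, A3 → A1, A4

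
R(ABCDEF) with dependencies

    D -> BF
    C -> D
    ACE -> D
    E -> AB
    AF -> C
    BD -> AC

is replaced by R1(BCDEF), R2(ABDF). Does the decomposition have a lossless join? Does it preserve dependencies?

lossless but not dependency-preserving

Lossless test: (BDF)⁺ = {ABCDF}, which contains all of one fragment — lossless.
Dependency preservation: the restricted closure of {E} across the fragments never reaches {AB}, so E → AB cannot be enforced without a join — not preserved.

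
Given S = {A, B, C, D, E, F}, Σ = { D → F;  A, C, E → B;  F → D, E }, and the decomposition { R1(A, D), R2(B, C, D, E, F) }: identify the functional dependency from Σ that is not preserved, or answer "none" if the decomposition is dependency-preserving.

Check A, C, E → B: no single fragment contains all of {A, B, C, E}, and the restricted closure of {A, C, E} across the fragments never reaches {B}.
D → F is preserved.
F → D, E is preserved.

A, C, E → B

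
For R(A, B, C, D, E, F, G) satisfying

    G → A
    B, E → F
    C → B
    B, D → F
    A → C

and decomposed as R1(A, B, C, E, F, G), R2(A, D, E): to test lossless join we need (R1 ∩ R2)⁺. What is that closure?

R1 ∩ R2 = {A, E}.
A → C applies, adding C
C → B applies, adding B
B, E → F applies, adding F
Closure: {A, B, C, E, F}.

A, B, C, E, F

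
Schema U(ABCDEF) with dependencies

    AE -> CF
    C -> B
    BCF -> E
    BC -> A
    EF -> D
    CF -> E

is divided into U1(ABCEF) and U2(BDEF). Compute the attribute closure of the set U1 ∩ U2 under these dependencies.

U1 ∩ U2 = {BEF}.
EF → D applies, adding D
Closure: {BDEF}.

BDEF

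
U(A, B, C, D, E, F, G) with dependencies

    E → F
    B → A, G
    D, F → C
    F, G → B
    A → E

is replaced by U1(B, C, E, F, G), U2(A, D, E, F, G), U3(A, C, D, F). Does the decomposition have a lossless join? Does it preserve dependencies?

lossless and dependency-preserving

Lossless test (chase): Rows 2 and 3 agree on D, F; apply D, F→C and equate their C entries. Rows 1 and 2 agree on F, G; apply F, G→B and equate their B entries. Rows 2 and 3 agree on A; apply A→E and equate their E entries. Rows 1 and 2 agree on B; apply B→A, G and equate their A, G entries. Row 2 is now all distinguished symbols — the join is lossless.
Dependency preservation: B → A, G is not contained in any single fragment, but the restricted closure of its left-hand side across the fragments still reaches the right-hand side; the remaining FDs each lie inside some fragment. All dependencies are preserved.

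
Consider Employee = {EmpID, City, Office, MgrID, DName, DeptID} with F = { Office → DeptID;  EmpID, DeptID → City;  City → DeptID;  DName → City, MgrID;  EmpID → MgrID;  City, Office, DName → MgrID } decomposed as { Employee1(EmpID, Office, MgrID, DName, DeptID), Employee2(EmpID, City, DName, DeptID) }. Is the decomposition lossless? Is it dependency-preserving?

Lossless test: (EmpID, DName, DeptID)⁺ = {EmpID, City, MgrID, DName, DeptID}, which contains all of one fragment — lossless.
Dependency preservation: DName → City, MgrID; City, Office, DName → MgrID are not contained in any single fragment, but the restricted closure of each left-hand side across the fragments still reaches the right-hand side; the remaining FDs each lie inside some fragment. All dependencies are preserved.

lossless and dependency-preserving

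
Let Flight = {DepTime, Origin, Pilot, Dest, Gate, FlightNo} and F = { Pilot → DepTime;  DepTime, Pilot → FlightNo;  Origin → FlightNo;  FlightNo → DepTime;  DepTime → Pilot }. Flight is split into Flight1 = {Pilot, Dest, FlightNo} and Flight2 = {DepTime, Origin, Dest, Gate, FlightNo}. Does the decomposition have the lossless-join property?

Common attributes: Flight1 ∩ Flight2 = {Dest, FlightNo}.
Closure of {Dest, FlightNo}: FlightNo → DepTime applies, adding DepTime; DepTime → Pilot applies, adding Pilot. So (Dest, FlightNo)⁺ = {DepTime, Pilot, Dest, FlightNo}.
This closure contains every attribute of Flight1, so Flight1 ∩ Flight2 → Flight1. The join is lossless.

Yes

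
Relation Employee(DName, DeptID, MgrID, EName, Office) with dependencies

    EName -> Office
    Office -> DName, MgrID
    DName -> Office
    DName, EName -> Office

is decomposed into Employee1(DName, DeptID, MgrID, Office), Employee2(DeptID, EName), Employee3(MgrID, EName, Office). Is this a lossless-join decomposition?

Yes

Chase test. Columns are DName, DeptID, MgrID, EName, Office; row i has aⱼ where attribute j ∈ Employeei, else bᵢⱼ.
Initial tableau (one row per fragment):
  row 1: a1 a2 a3 b14 a5
  row 2: b21 a2 b23 a4 b25
  row 3: b31 b32 a3 a4 a5
Rows 2 and 3 agree on EName; apply EName→Office and equate their Office entries.
Rows 1 and 2 agree on Office; apply Office→DName, MgrID and equate their DName, MgrID entries.
Rows 1 and 3 agree on Office; apply Office→DName, MgrID and equate their DName, MgrID entries.
Row 2 is now all distinguished symbols — the join is lossless.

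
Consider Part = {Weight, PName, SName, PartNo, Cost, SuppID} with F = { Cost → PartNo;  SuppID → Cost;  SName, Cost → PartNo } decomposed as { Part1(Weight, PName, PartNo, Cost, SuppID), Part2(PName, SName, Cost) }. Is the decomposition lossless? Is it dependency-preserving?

Lossless test: (PName, Cost)⁺ = {PName, PartNo, Cost}, which is a superkey of neither fragment — lossy.
Dependency preservation: SName, Cost → PartNo is not contained in any single fragment, but the restricted closure of its left-hand side across the fragments still reaches the right-hand side; the remaining FDs each lie inside some fragment. All dependencies are preserved.

lossy but dependency-preserving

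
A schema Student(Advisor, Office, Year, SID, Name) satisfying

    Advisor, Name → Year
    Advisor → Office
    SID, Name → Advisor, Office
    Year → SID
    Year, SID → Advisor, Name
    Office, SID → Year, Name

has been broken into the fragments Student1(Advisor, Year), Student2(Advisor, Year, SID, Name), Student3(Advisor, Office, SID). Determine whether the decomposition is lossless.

Chase test. Columns are Advisor, Office, Year, SID, Name; row i has aⱼ where attribute j ∈ Studenti, else bᵢⱼ.
Initial tableau (one row per fragment):
  row 1: a1 b12 a3 b14 b15
  row 2: a1 b22 a3 a4 a5
  row 3: a1 a2 b33 a4 b35
Rows 1 and 2 agree on Advisor; apply Advisor→Office and equate their Office entries.
Rows 1 and 3 agree on Advisor; apply Advisor→Office and equate their Office entries.
Rows 1 and 2 agree on Year; apply Year→SID and equate their SID entries.
Rows 1 and 2 agree on Year, SID; apply Year, SID→Advisor, Name and equate their Advisor, Name entries.
Rows 1 and 3 agree on Office, SID; apply Office, SID→Year, Name and equate their Year, Name entries.
Row 1 is now all distinguished symbols — the join is lossless.

Yes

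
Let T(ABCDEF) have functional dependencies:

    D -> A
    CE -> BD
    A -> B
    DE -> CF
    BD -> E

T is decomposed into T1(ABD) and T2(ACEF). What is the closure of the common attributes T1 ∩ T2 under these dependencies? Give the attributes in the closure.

AB

T1 ∩ T2 = {A}.
A → B applies, adding B
Closure: {AB}.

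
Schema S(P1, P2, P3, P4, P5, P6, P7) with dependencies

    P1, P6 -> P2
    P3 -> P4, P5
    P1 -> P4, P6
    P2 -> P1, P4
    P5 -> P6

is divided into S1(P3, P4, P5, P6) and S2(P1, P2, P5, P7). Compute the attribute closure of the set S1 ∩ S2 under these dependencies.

S1 ∩ S2 = {P5}.
P5 → P6 applies, adding P6
Closure: {P5, P6}.

P5, P6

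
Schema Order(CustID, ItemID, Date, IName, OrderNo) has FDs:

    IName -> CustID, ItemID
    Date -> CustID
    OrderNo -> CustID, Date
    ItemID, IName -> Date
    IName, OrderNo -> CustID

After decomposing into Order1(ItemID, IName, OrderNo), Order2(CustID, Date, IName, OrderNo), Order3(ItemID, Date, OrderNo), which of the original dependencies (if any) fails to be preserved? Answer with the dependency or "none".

none

IName → CustID, ItemID: restricted closure across fragments reaches CustID, ItemID.
Date → CustID lies within Order2.
OrderNo → CustID, Date lies within Order2.
ItemID, IName → Date: restricted closure across fragments reaches Date.
IName, OrderNo → CustID lies within Order2.
Every dependency is enforceable on the fragments, so the decomposition is dependency-preserving.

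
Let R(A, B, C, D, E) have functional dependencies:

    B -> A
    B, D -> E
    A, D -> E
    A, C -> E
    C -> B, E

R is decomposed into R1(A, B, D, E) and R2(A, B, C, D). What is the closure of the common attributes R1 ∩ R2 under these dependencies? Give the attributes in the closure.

A, B, D, E

R1 ∩ R2 = {A, B, D}.
B, D → E applies, adding E
Closure: {A, B, D, E}.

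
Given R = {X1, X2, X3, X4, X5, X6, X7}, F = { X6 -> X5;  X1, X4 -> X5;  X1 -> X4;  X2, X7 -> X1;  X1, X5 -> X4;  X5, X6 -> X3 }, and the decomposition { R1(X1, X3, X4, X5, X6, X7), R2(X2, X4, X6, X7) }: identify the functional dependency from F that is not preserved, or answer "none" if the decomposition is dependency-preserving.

Check X2, X7 → X1: no single fragment contains all of {X1, X2, X7}, and the restricted closure of {X2, X7} across the fragments never reaches {X1}.
X6 → X5 is preserved.
X1, X4 → X5 is preserved.
X1 → X4 is preserved.
X1, X5 → X4 is preserved.
X5, X6 → X3 is preserved.

X2, X7 -> X1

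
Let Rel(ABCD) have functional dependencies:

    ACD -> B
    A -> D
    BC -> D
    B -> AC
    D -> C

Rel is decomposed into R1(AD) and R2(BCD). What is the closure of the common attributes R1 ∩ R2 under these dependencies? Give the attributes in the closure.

R1 ∩ R2 = {D}.
D → C applies, adding C
Closure: {CD}.

CD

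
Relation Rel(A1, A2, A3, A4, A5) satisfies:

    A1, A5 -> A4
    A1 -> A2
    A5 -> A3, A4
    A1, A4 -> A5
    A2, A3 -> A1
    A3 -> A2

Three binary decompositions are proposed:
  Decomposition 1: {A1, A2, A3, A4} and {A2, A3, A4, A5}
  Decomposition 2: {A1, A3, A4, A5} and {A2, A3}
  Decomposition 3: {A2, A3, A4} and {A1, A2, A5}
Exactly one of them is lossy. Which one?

Decomposition 1: common = {A2, A3, A4}, closure = {A1, A2, A3, A4, A5} → lossless.
Decomposition 2: common = {A3}, closure = {A1, A2, A3} → lossless.
Decomposition 3: common = {A2}, closure = {A2} → lossy.

Decomposition 3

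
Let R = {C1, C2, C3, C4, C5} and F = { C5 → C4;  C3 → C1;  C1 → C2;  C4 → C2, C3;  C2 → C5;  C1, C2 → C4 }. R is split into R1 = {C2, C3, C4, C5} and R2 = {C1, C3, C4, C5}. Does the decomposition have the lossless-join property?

Common attributes: R1 ∩ R2 = {C3, C4, C5}.
Closure of {C3, C4, C5}: C3 → C1 applies, adding C1; C1 → C2 applies, adding C2. So (C3, C4, C5)⁺ = {C1, C2, C3, C4, C5}.
This closure contains every attribute of R1, so R1 ∩ R2 → R1. The join is lossless.

Yes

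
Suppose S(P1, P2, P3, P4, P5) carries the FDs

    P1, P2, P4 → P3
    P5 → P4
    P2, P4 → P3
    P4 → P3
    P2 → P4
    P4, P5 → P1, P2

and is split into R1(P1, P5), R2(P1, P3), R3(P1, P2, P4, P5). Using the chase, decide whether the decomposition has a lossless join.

No

Chase test. Columns are P1, P2, P3, P4, P5; row i has aⱼ where attribute j ∈ Ri, else bᵢⱼ.
Initial tableau (one row per fragment):
  row 1: a1 b12 b13 b14 a5
  row 2: a1 b22 a3 b24 b25
  row 3: a1 a2 b33 a4 a5
Rows 1 and 3 agree on P5; apply P5→P4 and equate their P4 entries.
Rows 1 and 3 agree on P4; apply P4→P3 and equate their P3 entries.
Rows 1 and 3 agree on P4, P5; apply P4, P5→P1, P2 and equate their P1, P2 entries.
No row becomes fully distinguished — the join is lossy.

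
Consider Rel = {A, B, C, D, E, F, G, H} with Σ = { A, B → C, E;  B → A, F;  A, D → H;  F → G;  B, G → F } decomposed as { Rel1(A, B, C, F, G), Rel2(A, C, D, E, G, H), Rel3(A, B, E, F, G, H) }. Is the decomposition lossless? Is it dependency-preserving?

lossy but dependency-preserving

Lossless test (chase): Rows 1 and 3 agree on A, B; apply A, B→C, E and equate their C, E entries. No row becomes fully distinguished — the join is lossy.
Dependency preservation: A, B → C, E is not contained in any single fragment, but the restricted closure of its left-hand side across the fragments still reaches the right-hand side; the remaining FDs each lie inside some fragment. All dependencies are preserved.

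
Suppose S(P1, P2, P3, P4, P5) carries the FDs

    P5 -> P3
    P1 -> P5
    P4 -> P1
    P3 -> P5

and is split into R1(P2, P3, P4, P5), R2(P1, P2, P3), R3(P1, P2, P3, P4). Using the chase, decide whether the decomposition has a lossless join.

Chase test. Columns are P1, P2, P3, P4, P5; row i has aⱼ where attribute j ∈ Ri, else bᵢⱼ.
Initial tableau (one row per fragment):
  row 1: b11 a2 a3 a4 a5
  row 2: a1 a2 a3 b24 b25
  row 3: a1 a2 a3 a4 b35
Rows 2 and 3 agree on P1; apply P1→P5 and equate their P5 entries.
Rows 1 and 3 agree on P4; apply P4→P1 and equate their P1 entries.
Rows 1 and 2 agree on P3; apply P3→P5 and equate their P5 entries.
Row 1 is now all distinguished symbols — the join is lossless.

Yes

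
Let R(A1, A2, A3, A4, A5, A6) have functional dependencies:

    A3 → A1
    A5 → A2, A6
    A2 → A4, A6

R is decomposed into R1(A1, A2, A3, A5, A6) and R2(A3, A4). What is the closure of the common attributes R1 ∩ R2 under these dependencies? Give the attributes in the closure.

A1, A3

R1 ∩ R2 = {A3}.
A3 → A1 applies, adding A1
Closure: {A1, A3}.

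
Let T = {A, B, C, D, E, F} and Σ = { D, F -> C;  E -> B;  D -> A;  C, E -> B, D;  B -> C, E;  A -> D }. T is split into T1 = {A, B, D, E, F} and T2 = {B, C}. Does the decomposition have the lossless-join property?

Yes

Common attributes: T1 ∩ T2 = {B}.
Closure of {B}: B → C, E applies, adding C, E; C, E → B, D applies, adding D; D → A applies, adding A. So (B)⁺ = {A, B, C, D, E}.
This closure contains every attribute of T2, so T1 ∩ T2 → T2. The join is lossless.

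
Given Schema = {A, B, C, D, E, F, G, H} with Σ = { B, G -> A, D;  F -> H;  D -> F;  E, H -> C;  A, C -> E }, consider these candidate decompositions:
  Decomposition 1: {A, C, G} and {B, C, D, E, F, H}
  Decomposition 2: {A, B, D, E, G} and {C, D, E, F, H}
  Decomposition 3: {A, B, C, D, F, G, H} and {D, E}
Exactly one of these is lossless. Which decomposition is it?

Decomposition 2

Decomposition 1: common = {C}, closure = {C} → lossy.
Decomposition 2: common = {D, E}, closure = {C, D, E, F, H} → lossless.
Decomposition 3: common = {D}, closure = {D, F, H} → lossy.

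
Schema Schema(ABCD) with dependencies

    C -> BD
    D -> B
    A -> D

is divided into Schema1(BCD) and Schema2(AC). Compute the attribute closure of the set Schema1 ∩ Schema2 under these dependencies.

Schema1 ∩ Schema2 = {C}.
C → BD applies, adding BD
Closure: {BCD}.

BCD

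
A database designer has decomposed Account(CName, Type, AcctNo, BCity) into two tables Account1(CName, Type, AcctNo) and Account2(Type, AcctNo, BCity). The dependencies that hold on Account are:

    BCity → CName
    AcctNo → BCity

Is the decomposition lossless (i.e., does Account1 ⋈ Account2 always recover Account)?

Common attributes: Account1 ∩ Account2 = {Type, AcctNo}.
Closure of {Type, AcctNo}: AcctNo → BCity applies, adding BCity; BCity → CName applies, adding CName. So (Type, AcctNo)⁺ = {CName, Type, AcctNo, BCity}.
This closure contains every attribute of Account1, so Account1 ∩ Account2 → Account1. The join is lossless.

Yes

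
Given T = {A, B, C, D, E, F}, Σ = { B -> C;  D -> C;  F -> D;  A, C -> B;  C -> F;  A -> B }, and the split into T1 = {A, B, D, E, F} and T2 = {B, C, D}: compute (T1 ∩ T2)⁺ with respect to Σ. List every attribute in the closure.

T1 ∩ T2 = {B, D}.
B → C applies, adding C
C → F applies, adding F
Closure: {B, C, D, F}.

B, C, D, F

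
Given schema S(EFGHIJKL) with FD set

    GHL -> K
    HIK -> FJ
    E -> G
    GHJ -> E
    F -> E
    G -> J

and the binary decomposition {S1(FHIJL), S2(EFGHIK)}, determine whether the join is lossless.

No

Common attributes: S1 ∩ S2 = {FHI}.
Closure of {FHI}: F → E applies, adding E; E → G applies, adding G; G → J applies, adding J. So (FHI)⁺ = {EFGHIJ}.
The closure contains neither all of S1 = {FHIJL} nor all of S2 = {EFGHIK}, so the common attributes are not a superkey of either fragment. The join is lossy.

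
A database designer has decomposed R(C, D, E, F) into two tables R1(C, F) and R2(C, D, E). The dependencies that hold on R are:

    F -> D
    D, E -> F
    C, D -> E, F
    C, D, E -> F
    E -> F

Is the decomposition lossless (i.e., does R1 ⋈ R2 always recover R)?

No

Common attributes: R1 ∩ R2 = {C}.
No dependency enlarges {C}, so (C)⁺ = {C}.
The closure contains neither all of R1 = {C, F} nor all of R2 = {C, D, E}, so the common attributes are not a superkey of either fragment. The join is lossy.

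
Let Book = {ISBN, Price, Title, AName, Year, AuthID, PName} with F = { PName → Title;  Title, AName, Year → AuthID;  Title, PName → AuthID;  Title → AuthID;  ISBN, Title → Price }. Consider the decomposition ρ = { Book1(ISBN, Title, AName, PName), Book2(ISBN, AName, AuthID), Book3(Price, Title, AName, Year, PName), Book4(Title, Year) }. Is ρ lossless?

No

Chase test. Columns are ISBN, Price, Title, AName, Year, AuthID, PName; row i has aⱼ where attribute j ∈ Booki, else bᵢⱼ.
Initial tableau (one row per fragment):
  row 1: a1 b12 a3 a4 b15 b16 a7
  row 2: a1 b22 b23 a4 b25 a6 b27
  row 3: b31 a2 a3 a4 a5 b36 a7
  row 4: b41 b42 a3 b44 a5 b46 b47
Rows 1 and 3 agree on Title, PName; apply Title, PName→AuthID and equate their AuthID entries.
Rows 1 and 4 agree on Title; apply Title→AuthID and equate their AuthID entries.
No row becomes fully distinguished — the join is lossy.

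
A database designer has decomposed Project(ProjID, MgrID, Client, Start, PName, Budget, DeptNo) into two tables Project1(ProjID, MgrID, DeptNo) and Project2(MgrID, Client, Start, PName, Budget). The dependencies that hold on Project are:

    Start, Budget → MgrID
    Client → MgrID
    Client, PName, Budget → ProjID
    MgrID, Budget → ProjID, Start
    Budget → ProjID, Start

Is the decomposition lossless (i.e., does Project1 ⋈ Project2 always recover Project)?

No

Common attributes: Project1 ∩ Project2 = {MgrID}.
No dependency enlarges {MgrID}, so (MgrID)⁺ = {MgrID}.
The closure contains neither all of Project1 = {ProjID, MgrID, DeptNo} nor all of Project2 = {MgrID, Client, Start, PName, Budget}, so the common attributes are not a superkey of either fragment. The join is lossy.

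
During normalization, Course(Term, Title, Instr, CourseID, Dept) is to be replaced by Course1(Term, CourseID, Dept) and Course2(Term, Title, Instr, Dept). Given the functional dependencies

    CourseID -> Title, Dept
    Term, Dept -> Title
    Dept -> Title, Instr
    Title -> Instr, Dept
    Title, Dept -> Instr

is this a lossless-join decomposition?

Yes

Common attributes: Course1 ∩ Course2 = {Term, Dept}.
Closure of {Term, Dept}: Term, Dept → Title applies, adding Title; Dept → Title, Instr applies, adding Instr. So (Term, Dept)⁺ = {Term, Title, Instr, Dept}.
This closure contains every attribute of Course2, so Course1 ∩ Course2 → Course2. The join is lossless.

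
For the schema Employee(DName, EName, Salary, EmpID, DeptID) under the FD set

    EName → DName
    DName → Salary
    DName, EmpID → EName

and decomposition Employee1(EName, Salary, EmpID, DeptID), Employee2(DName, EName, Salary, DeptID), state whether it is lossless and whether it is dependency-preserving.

lossless but not dependency-preserving

Lossless test: (EName, Salary, DeptID)⁺ = {DName, EName, Salary, DeptID}, which contains all of one fragment — lossless.
Dependency preservation: the restricted closure of {DName, EmpID} across the fragments never reaches {EName}, so DName, EmpID → EName cannot be enforced without a join — not preserved.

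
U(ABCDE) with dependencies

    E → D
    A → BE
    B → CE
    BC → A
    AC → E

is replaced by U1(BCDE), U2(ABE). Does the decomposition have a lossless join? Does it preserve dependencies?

lossless and dependency-preserving

Lossless test: (BE)⁺ = {ABCDE}, which contains all of one fragment — lossless.
Dependency preservation: BC → A; AC → E are not contained in any single fragment, but the restricted closure of each left-hand side across the fragments still reaches the right-hand side; the remaining FDs each lie inside some fragment. All dependencies are preserved.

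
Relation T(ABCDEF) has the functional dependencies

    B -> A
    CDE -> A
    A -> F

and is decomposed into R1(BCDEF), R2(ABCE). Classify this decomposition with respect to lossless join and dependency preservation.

Lossless test: (BCE)⁺ = {ABCEF}, which contains all of one fragment — lossless.
Dependency preservation: the restricted closure of {CDE} across the fragments never reaches {A}, so CDE → A cannot be enforced without a join — not preserved.

lossless but not dependency-preserving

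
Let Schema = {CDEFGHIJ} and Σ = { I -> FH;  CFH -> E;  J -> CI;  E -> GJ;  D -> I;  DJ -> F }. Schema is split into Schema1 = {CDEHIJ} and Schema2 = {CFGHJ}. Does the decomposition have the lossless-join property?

Common attributes: Schema1 ∩ Schema2 = {CHJ}.
Closure of {CHJ}: J → CI applies, adding I; I → FH applies, adding F; CFH → E applies, adding E; E → GJ applies, adding G. So (CHJ)⁺ = {CEFGHIJ}.
This closure contains every attribute of Schema2, so Schema1 ∩ Schema2 → Schema2. The join is lossless.

Yes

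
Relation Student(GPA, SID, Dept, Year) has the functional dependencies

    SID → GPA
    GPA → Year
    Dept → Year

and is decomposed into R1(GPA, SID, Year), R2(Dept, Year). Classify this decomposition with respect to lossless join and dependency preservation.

Lossless test: (Year)⁺ = {Year}, which is a superkey of neither fragment — lossy.
Dependency preservation: every FD's attributes lie within a single fragment, so each can be enforced locally — preserved.

lossy but dependency-preserving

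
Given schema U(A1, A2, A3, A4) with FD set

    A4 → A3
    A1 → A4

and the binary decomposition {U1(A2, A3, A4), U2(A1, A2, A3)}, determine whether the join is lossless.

Common attributes: U1 ∩ U2 = {A2, A3}.
No dependency enlarges {A2, A3}, so (A2, A3)⁺ = {A2, A3}.
The closure contains neither all of U1 = {A2, A3, A4} nor all of U2 = {A1, A2, A3}, so the common attributes are not a superkey of either fragment. The join is lossy.

No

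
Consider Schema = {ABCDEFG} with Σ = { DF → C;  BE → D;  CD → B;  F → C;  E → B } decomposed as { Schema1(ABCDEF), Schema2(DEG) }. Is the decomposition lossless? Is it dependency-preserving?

lossy but dependency-preserving

Lossless test: (DE)⁺ = {BDE}, which is a superkey of neither fragment — lossy.
Dependency preservation: every FD's attributes lie within a single fragment, so each can be enforced locally — preserved.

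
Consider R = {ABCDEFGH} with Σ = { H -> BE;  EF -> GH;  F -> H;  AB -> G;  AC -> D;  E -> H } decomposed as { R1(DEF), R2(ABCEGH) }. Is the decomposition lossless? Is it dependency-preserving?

lossy and not dependency-preserving

Lossless test: (E)⁺ = {BEH}, which is a superkey of neither fragment — lossy.
Dependency preservation: the restricted closure of {EF} across the fragments never reaches {GH}, so EF → GH cannot be enforced without a join — not preserved.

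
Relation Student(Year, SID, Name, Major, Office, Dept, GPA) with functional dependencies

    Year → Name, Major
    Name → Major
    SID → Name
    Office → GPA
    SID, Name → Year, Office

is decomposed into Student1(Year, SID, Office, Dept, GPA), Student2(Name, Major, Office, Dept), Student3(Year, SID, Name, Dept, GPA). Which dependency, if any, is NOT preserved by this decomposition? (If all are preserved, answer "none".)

none

Year → Name, Major: restricted closure across fragments reaches Name, Major.
Name → Major lies within Student2.
SID → Name lies within Student3.
Office → GPA lies within Student1.
SID, Name → Year, Office: restricted closure across fragments reaches Year, Office.
Every dependency is enforceable on the fragments, so the decomposition is dependency-preserving.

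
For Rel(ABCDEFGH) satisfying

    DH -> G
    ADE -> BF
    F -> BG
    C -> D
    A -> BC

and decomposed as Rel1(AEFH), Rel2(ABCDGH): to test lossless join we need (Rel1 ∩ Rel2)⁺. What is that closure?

ABCDGH

Rel1 ∩ Rel2 = {AH}.
A → BC applies, adding BC
C → D applies, adding D
DH → G applies, adding G
Closure: {ABCDGH}.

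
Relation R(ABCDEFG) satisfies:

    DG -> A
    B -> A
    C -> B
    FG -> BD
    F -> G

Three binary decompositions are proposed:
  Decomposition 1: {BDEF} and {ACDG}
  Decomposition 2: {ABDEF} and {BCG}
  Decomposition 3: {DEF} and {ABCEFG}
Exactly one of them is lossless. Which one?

Decomposition 1: common = {D}, closure = {D} → lossy.
Decomposition 2: common = {B}, closure = {AB} → lossy.
Decomposition 3: common = {EF}, closure = {ABDEFG} → lossless.

Decomposition 3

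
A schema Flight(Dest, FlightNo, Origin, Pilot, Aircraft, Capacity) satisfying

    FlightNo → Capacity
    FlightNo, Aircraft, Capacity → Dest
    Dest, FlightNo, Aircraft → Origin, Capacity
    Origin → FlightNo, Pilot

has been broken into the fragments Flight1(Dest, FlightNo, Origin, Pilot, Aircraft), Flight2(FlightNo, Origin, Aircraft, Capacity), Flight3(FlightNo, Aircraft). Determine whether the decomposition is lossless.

Chase test. Columns are Dest, FlightNo, Origin, Pilot, Aircraft, Capacity; row i has aⱼ where attribute j ∈ Flighti, else bᵢⱼ.
Initial tableau (one row per fragment):
  row 1: a1 a2 a3 a4 a5 b16
  row 2: b21 a2 a3 b24 a5 a6
  row 3: b31 a2 b33 b34 a5 b36
Rows 1 and 2 agree on FlightNo; apply FlightNo→Capacity and equate their Capacity entries.
Rows 1 and 3 agree on FlightNo; apply FlightNo→Capacity and equate their Capacity entries.
Rows 1 and 2 agree on FlightNo, Aircraft, Capacity; apply FlightNo, Aircraft, Capacity→Dest and equate their Dest entries.
Rows 1 and 3 agree on FlightNo, Aircraft, Capacity; apply FlightNo, Aircraft, Capacity→Dest and equate their Dest entries.
Rows 1 and 3 agree on Dest, FlightNo, Aircraft; apply Dest, FlightNo, Aircraft→Origin, Capacity and equate their Origin, Capacity entries.
Rows 1 and 2 agree on Origin; apply Origin→FlightNo, Pilot and equate their FlightNo, Pilot entries.
Rows 1 and 3 agree on Origin; apply Origin→FlightNo, Pilot and equate their FlightNo, Pilot entries.
Row 1 is now all distinguished symbols — the join is lossless.

Yes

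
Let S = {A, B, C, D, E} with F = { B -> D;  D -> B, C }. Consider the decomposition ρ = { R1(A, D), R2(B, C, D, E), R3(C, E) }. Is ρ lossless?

Chase test. Columns are A, B, C, D, E; row i has aⱼ where attribute j ∈ Ri, else bᵢⱼ.
Initial tableau (one row per fragment):
  row 1: a1 b12 b13 a4 b15
  row 2: b21 a2 a3 a4 a5
  row 3: b31 b32 a3 b34 a5
Rows 1 and 2 agree on D; apply D→B, C and equate their B, C entries.
No row becomes fully distinguished — the join is lossy.

No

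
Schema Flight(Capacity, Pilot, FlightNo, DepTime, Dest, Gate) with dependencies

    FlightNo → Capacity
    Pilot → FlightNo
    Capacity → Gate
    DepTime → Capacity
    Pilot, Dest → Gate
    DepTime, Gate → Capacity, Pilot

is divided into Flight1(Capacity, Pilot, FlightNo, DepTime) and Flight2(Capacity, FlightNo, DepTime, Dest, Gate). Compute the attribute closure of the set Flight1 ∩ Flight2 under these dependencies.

Flight1 ∩ Flight2 = {Capacity, FlightNo, DepTime}.
Capacity → Gate applies, adding Gate
DepTime, Gate → Capacity, Pilot applies, adding Pilot
Closure: {Capacity, Pilot, FlightNo, DepTime, Gate}.

Capacity, Pilot, FlightNo, DepTime, Gate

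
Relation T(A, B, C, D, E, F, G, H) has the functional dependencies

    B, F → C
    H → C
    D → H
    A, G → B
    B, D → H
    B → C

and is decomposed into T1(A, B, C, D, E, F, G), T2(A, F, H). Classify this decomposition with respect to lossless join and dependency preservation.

lossy and not dependency-preserving

Lossless test: (A, F)⁺ = {A, F}, which is a superkey of neither fragment — lossy.
Dependency preservation: the restricted closure of {H} across the fragments never reaches {C}, so H → C cannot be enforced without a join — not preserved.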